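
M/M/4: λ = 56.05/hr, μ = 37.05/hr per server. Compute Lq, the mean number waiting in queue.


a = λ/μ = 1.5128; ρ = a/4 = 0.3782
P₀ = 0.218095
Lq = P₀·a^c·ρ / (c!·(1−ρ)²) = 0.218095·5.23781·0.3782/(24·0.38663)
= 0.04656

Final: 0.04656


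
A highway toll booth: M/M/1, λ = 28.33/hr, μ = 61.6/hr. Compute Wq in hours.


ρ = 28.33/61.6 = 0.4599
Wq = ρ/(μ−λ) = 0.4599/(61.6 − 28.33) = 0.4599/33.27 = 0.01382 hr

Final: 0.01382 hr


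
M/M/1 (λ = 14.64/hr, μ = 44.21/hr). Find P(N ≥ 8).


ρ = 14.64/44.21 = 0.3311
P(N ≥ n) = ρ^n = 0.3311^8 = 0.0001446

Final: 0.0001446


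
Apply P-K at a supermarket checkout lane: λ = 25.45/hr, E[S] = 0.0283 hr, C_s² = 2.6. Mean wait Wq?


ρ = λ·E[S] = 25.45·0.0283 = 0.7202
E[S²] = E[S]²(1+C_s²) = 0.0283²·(1+2.6) = 0.002883
Wq = λ·E[S²]/(2(1−ρ)) = 25.45·0.002883/(2·0.2798) = 0.13114 hr

Final: 0.13114 hr


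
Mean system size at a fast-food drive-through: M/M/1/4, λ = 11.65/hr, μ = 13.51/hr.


ρ = 11.65/13.51 = 0.8623
L = ρ[1 − (K+1)ρ^K + Kρ^(K+1)] / [(1−ρ)(1−ρ^(K+1))]
Numerator: 0.8623·(1 − 5·0.552945 + 4·0.476818) = 0.122921
Denominator: (0.1377)·(0.523182) = 0.072029
L = 0.122921/0.072029 = 1.7065

Final: 1.7065


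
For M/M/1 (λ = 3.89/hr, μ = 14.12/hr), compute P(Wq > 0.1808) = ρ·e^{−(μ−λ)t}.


ρ = 3.89/14.12 = 0.2755
P(Wq > t) = ρ·e^{−(μ−λ)t} = 0.2755·e^{−1.8496}
= 0.2755·0.157303 = 0.043336

Final: 0.043336


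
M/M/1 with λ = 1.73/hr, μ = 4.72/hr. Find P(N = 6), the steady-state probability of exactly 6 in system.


ρ = 1.73/4.72 = 0.3665
P_n = (1−ρ)·ρ^n = (1 − 0.3665)·0.3665^6 = 0.6335·0.002425 = 0.001536

Final: 0.001536


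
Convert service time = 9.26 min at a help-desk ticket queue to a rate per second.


μ = 1/(service time) in consistent units.
1 second = 0.0166667 min, so μ = 0.0166667/9.26 = 0.001800 per second

Final: 0.001800 /sec


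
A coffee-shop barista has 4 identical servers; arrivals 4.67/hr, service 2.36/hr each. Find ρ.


ρ = λ/(cμ) = 4.67/(4·2.36) = 4.67/9.44 = 0.4947

Final: 0.4947


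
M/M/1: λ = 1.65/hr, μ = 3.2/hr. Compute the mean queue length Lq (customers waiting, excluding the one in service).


ρ = 1.65/3.2 = 0.5156
Lq = ρ²/(1−ρ) = 0.2659/0.4844 = 0.5489

Final: 0.5489


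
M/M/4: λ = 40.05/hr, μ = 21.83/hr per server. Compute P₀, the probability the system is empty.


a = λ/μ = 40.05/21.83 = 1.8346; ρ = a/c = 0.4587
Σ_{k=0}^{3} a^k/k! (terms k=0..3) = 1.00000 + 1.83463 + 1.68294 + 1.02919 = 5.54676
Tail: a^4/(4!(1−ρ)) = 11.32909/(24·0.5413) = 0.87199
P₀ = 1/(5.54676 + 0.87199) = 1/6.41875 = 0.155794

Final: 0.155794


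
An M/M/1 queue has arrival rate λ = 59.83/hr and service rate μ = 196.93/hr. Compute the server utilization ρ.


ρ = λ/μ = 59.83/196.93 = 0.3038

Final: 0.3038


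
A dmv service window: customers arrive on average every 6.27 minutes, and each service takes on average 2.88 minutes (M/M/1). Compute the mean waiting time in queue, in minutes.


λ = 60/6.27 = 9.5694 /hr
μ = 60/2.88 = 20.8333 /hr
ρ = λ/μ = 9.5694/20.8333 = 0.4593
Wq = ρ/(μ−λ) = 0.4593/(20.8333−9.5694) = 0.04078 hr
In minutes: 0.04078·60 = 2.447 min

Final: 2.447 min


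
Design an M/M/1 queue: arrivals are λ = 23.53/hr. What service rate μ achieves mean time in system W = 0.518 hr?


W = 1/(μ−λ) ⇒ μ − λ = 1/W = 1/0.518 = 1.9305
μ = λ + 1/W = 23.53 + 1.9305 = 25.4605 per hr

Final: 25.4605 /hr


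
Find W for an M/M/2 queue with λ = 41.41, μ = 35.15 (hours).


a = 1.1781; ρ = 0.5890; P₀ = 0.258616
Lq = P₀·a^c·ρ/(c!(1−ρ)²) = 0.62597
Wq = Lq/λ = 0.62597/41.41 = 0.01512 hr
W = Wq + 1/μ = 0.01512 + 0.02845 = 0.04357 hr

Final: 0.04357 hr


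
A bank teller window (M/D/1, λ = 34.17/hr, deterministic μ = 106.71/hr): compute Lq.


ρ = 34.17/106.71 = 0.3202
M/D/1: Lq = ρ²/(2(1−ρ)) = 0.1025/(2·0.6798) = 0.07542

Final: 0.07542


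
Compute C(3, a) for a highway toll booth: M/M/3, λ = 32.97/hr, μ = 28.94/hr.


a = λ/μ = 1.1393; ρ = a/3 = 0.3798
P₀ = 0.313920 (from M/M/c formula)
C(c,a) = [a^c/(c!(1−ρ))]·P₀ = [1.47864/(6·0.6202)]·0.313920
= 0.39732·0.313920 = 0.124728

Final: 0.124728


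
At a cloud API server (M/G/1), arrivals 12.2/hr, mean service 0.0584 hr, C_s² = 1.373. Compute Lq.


ρ = λ·E[S] = 12.2·0.0584 = 0.7125
Lq = ρ²(1+C_s²)/(2(1−ρ)) = 0.5076·(1+1.373)/(2·0.2875)
= 0.5076·2.3730/0.5750 = 2.09481

Final: 2.09481


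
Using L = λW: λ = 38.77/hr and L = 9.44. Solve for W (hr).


W = L/λ = 9.44/38.77 = 0.2435 hr

Final: 0.2435 hr


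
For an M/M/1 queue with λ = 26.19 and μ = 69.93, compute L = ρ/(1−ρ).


ρ = λ/μ = 26.19/69.93 = 0.3745
L = ρ/(1−ρ) = 0.3745/(1 − 0.3745) = 0.3745/0.6255 = 0.5988

Final: 0.5988


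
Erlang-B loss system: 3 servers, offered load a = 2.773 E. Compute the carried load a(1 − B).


B(3,2.773) = 0.318114 (Erlang-B)
Carried load = a(1 − B) = 2.773·(1 − 0.318114) = 2.773·0.681886 = 1.8909 E

Final: 1.8909 Erlangs


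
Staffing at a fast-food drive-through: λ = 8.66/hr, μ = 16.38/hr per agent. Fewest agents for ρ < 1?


Stability requires cμ > λ ⇔ c > λ/μ.
λ/μ = 8.66/16.38 = 0.5287
Minimum integer c = ⌊0.5287⌋ + 1 = 1
Check: 1·16.38 = 16.38 > 8.66, while 0·16.38 = 0.00 ≤ 8.66

Final: 1 servers


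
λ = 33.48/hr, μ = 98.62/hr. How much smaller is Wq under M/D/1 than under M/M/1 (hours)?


ρ = 33.48/98.62 = 0.3395
Wq(M/M/1) = ρ/(μ−λ) = 0.3395/65.14 = 0.005212 hr
Wq(M/D/1) = ρ/(2(μ−λ)) = 0.002606 hr
Savings = 0.005212 − 0.002606 = 0.002606 hr

Final: 0.002606 hr


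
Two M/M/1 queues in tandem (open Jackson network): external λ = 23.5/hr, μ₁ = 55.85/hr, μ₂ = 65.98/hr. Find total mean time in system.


Each node sees arrival rate λ = 23.5/hr (tandem ⇒ throughput preserved).
W₁ = 1/(μ₁−λ) = 1/(55.85−23.5) = 0.03091 hr
W₂ = 1/(μ₂−λ) = 1/(65.98−23.5) = 0.02354 hr
W_total = W₁ + W₂ = 0.03091 + 0.02354 = 0.05445 hr

Final: 0.05445 hr


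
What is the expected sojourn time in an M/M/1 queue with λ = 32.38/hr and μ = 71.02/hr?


W = 1/(μ−λ) = 1/(71.02 − 32.38) = 1/38.64 = 0.02588 hr

Final: 0.02588 hr


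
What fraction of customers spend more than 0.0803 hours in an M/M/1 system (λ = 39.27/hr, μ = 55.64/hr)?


W ~ Exponential(μ−λ) for M/M/1.
μ − λ = 55.64 − 39.27 = 16.3700
P(W > t) = e^{−(μ−λ)t} = e^{−1.3145} = 0.268606

Final: 0.268606


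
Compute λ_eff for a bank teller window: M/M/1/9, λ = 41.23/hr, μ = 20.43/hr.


ρ = 2.0181; P_K = (1−ρ)ρ^9/(1−ρ^10) = 0.504938
λ_eff = λ(1 − P_K) = 41.23·(1 − 0.504938) = 41.23·0.495062 = 20.4114 /hr

Final: 20.4114 /hr


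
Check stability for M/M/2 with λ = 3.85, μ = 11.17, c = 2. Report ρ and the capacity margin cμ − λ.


Total capacity cμ = 2·11.17 = 22.34/hr
ρ = λ/(cμ) = 3.85/22.34 = 0.1723
Stable ⇔ ρ < 1: YES
Spare capacity = cμ − λ = 22.34 − 3.85 = 18.49/hr

Final: ρ = 0.1723; stable; margin = 18.49/hr


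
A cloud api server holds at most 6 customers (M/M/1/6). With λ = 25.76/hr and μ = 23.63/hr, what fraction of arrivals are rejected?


ρ = λ/μ = 25.76/23.63 = 1.0901
P_K = (1−ρ)ρ^K/(1−ρ^(K+1)) = (-0.09014·1.678390)/(1 − 1.829679)
= -0.151289/-0.829679 = 0.182347

Final: 0.182347


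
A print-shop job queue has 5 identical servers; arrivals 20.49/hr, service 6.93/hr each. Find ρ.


ρ = λ/(cμ) = 20.49/(5·6.93) = 20.49/34.65 = 0.5913

Final: 0.5913


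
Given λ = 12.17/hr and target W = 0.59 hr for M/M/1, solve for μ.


W = 1/(μ−λ) ⇒ μ − λ = 1/W = 1/0.59 = 1.6949
μ = λ + 1/W = 12.17 + 1.6949 = 13.8649 per hr

Final: 13.8649 /hr


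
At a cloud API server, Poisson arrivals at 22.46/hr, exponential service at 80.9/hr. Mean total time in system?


W = 1/(μ−λ) = 1/(80.9 − 22.46) = 1/58.44 = 0.01711 hr

Final: 0.01711 hr


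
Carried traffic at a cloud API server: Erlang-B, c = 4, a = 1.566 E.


B(4,1.566) = 0.053512 (Erlang-B)
Carried load = a(1 − B) = 1.566·(1 − 0.053512) = 1.566·0.946488 = 1.4822 E

Final: 1.4822 Erlangs


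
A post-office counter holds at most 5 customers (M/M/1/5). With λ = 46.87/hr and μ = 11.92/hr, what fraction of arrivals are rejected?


ρ = λ/μ = 46.87/11.92 = 3.9320
P_K = (1−ρ)ρ^K/(1−ρ^(K+1)) = (-2.9320·939.925627)/(1 − 3695.831721)
= -2755.906095/-3694.831721 = 0.745881

Final: 0.745881


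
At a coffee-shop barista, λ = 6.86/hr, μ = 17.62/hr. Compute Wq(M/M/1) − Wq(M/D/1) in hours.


ρ = 6.86/17.62 = 0.3893
Wq(M/M/1) = ρ/(μ−λ) = 0.3893/10.76 = 0.03618 hr
Wq(M/D/1) = ρ/(2(μ−λ)) = 0.01809 hr
Savings = 0.03618 − 0.01809 = 0.01809 hr

Final: 0.01809 hr


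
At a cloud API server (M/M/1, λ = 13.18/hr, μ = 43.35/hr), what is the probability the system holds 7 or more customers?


ρ = 13.18/43.35 = 0.3040
P(N ≥ n) = ρ^n = 0.3040^7 = 0.0002402

Final: 0.0002402


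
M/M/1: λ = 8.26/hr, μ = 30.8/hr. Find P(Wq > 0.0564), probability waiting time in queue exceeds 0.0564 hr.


ρ = 8.26/30.8 = 0.2682
P(Wq > t) = ρ·e^{−(μ−λ)t} = 0.2682·e^{−1.2713}
= 0.2682·0.280479 = 0.075219

Final: 0.075219


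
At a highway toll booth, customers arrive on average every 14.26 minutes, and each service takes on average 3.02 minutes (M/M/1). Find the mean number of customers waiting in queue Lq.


λ = 60/14.26 = 4.2076 /hr
μ = 60/3.02 = 19.8675 /hr
ρ = λ/μ = 4.2076/19.8675 = 0.2118
Lq = ρ²/(1−ρ) = 0.04485/0.7882 = 0.05690

Final: 0.05690


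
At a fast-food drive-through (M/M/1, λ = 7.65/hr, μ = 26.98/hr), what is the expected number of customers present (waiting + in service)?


ρ = λ/μ = 7.65/26.98 = 0.2835
L = ρ/(1−ρ) = 0.2835/(1 − 0.2835) = 0.2835/0.7165 = 0.3958

Final: 0.3958


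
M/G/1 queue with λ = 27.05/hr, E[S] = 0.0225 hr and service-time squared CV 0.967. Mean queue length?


ρ = λ·E[S] = 27.05·0.0225 = 0.6086
Lq = ρ²(1+C_s²)/(2(1−ρ)) = 0.3704·(1+0.967)/(2·0.3914)
= 0.3704·1.9670/0.7828 = 0.93085

Final: 0.93085


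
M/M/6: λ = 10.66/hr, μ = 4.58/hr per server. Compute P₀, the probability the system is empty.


a = λ/μ = 10.66/4.58 = 2.3275; ρ = a/c = 0.3879
Σ_{k=0}^{5} a^k/k! (terms k=0..5) = 1.00000 + 2.32751 + 2.70865 + 2.10147 + 1.22280 + 0.56922 = 9.92966
Tail: a^6/(6!(1−ρ)) = 158.98288/(720·0.6121) = 0.36075
P₀ = 1/(9.92966 + 0.36075) = 1/10.29041 = 0.097178

Final: 0.097178


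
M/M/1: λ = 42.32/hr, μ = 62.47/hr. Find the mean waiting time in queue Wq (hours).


ρ = 42.32/62.47 = 0.6774
Wq = ρ/(μ−λ) = 0.6774/(62.47 − 42.32) = 0.6774/20.15 = 0.03362 hr

Final: 0.03362 hr


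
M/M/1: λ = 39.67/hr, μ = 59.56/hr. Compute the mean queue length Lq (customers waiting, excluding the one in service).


ρ = 39.67/59.56 = 0.6661
Lq = ρ²/(1−ρ) = 0.4436/0.3339 = 1.3284

Final: 1.3284


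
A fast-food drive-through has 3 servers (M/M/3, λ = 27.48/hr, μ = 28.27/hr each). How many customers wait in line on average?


a = λ/μ = 0.9721; ρ = a/3 = 0.3240
P₀ = 0.374397
Lq = P₀·a^c·ρ / (c!·(1−ρ)²) = 0.374397·0.91849·0.3240/(6·0.45695)
= 0.04064

Final: 0.04064


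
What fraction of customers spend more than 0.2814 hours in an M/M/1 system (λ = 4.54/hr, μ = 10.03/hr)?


W ~ Exponential(μ−λ) for M/M/1.
μ − λ = 10.03 − 4.54 = 5.4900
P(W > t) = e^{−(μ−λ)t} = e^{−1.5449} = 0.213336

Final: 0.213336


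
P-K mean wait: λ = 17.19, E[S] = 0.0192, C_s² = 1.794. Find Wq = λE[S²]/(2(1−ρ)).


ρ = λ·E[S] = 17.19·0.0192 = 0.3300
E[S²] = E[S]²(1+C_s²) = 0.0192²·(1+1.794) = 0.001030
Wq = λ·E[S²]/(2(1−ρ)) = 17.19·0.001030/(2·0.6700) = 0.01321 hr

Final: 0.01321 hr


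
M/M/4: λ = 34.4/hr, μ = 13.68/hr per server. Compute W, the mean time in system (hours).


a = 2.5146; ρ = 0.6287; P₀ = 0.072396
Lq = P₀·a^c·ρ/(c!(1−ρ)²) = 0.54986
Wq = Lq/λ = 0.54986/34.4 = 0.01598 hr
W = Wq + 1/μ = 0.01598 + 0.07310 = 0.08908 hr

Final: 0.08908 hr


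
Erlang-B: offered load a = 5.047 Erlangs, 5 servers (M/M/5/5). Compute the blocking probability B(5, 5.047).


B(c,a) = (a^c/c!) / Σ_{k=0}^{c} a^k/k!
a^5/5! = 27.288853
Σ terms (k=0..5): 1.00000 + 5.04700 + 12.73610 + 21.42637 + 27.03473 + 27.28885 = 94.533057
B = 27.288853/94.533057 = 0.288670

Final: 0.288670


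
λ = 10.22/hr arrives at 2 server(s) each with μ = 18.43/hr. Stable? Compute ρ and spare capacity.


Total capacity cμ = 2·18.43 = 36.86/hr
ρ = λ/(cμ) = 10.22/36.86 = 0.2773
Stable ⇔ ρ < 1: YES
Spare capacity = cμ − λ = 36.86 − 10.22 = 26.64/hr

Final: ρ = 0.2773; stable; margin = 26.64/hr


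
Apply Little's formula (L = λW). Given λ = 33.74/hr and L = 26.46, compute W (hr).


W = L/λ = 26.46/33.74 = 0.7842 hr

Final: 0.7842 hr


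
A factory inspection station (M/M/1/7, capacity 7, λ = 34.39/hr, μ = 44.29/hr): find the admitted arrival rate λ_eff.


ρ = 0.7765; P_K = (1−ρ)ρ^7/(1−ρ^8) = 0.043829
λ_eff = λ(1 − P_K) = 34.39·(1 − 0.043829) = 34.39·0.956171 = 32.8827 /hr

Final: 32.8827 /hr


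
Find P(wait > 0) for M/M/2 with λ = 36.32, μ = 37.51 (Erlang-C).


a = λ/μ = 0.9683; ρ = a/2 = 0.4841
P₀ = 0.347584 (from M/M/c formula)
C(c,a) = [a^c/(c!(1−ρ))]·P₀ = [0.93756/(2·0.5159)]·0.347584
= 0.90873·0.347584 = 0.315859

Final: 0.315859


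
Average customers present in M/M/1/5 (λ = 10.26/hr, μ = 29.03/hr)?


ρ = 10.26/29.03 = 0.3534
L = ρ[1 − (K+1)ρ^K + Kρ^(K+1)] / [(1−ρ)(1−ρ^(K+1))]
Numerator: 0.3534·(1 − 6·0.005514 + 5·0.001949) = 0.345178
Denominator: (0.6466)·(0.998051) = 0.645312
L = 0.345178/0.645312 = 0.5349

Final: 0.5349


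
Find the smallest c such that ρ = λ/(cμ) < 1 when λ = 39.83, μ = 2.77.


Stability requires cμ > λ ⇔ c > λ/μ.
λ/μ = 39.83/2.77 = 14.3791
Minimum integer c = ⌊14.3791⌋ + 1 = 15
Check: 15·2.77 = 41.55 > 39.83, while 14·2.77 = 38.78 ≤ 39.83

Final: 15 servers


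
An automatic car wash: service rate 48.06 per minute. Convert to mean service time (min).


Mean service time = 1/μ = 1/48.06 minute = 0.02081 minute
In minutes: 0.02081 × 1 = 0.02081 min

Final: 0.02081 min


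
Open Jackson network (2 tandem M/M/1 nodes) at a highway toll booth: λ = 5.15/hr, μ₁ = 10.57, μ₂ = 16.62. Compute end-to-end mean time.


Each node sees arrival rate λ = 5.15/hr (tandem ⇒ throughput preserved).
W₁ = 1/(μ₁−λ) = 1/(10.57−5.15) = 0.18450 hr
W₂ = 1/(μ₂−λ) = 1/(16.62−5.15) = 0.08718 hr
W_total = W₁ + W₂ = 0.18450 + 0.08718 = 0.27169 hr

Final: 0.27169 hr


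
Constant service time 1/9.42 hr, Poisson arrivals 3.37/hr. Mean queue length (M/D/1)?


ρ = 3.37/9.42 = 0.3577
M/D/1: Lq = ρ²/(2(1−ρ)) = 0.1280/(2·0.6423) = 0.09964

Final: 0.09964


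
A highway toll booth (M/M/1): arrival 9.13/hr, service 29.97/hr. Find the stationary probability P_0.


ρ = 9.13/29.97 = 0.3046
P_n = (1−ρ)·ρ^n = (1 − 0.3046)·0.3046^0 = 0.6954·1.000000 = 0.695362

Final: 0.695362


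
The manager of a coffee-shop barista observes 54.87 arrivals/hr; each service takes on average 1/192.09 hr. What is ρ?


ρ = λ/μ = 54.87/192.09 = 0.2856

Final: 0.2856


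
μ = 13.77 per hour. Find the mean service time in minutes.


Mean service time = 1/μ = 1/13.77 hour = 0.07262 hour
In minutes: 0.07262 × 60 = 4.3573 min

Final: 4.3573 min


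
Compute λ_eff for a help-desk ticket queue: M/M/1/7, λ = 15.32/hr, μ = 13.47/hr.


ρ = 1.1373; P_K = (1−ρ)ρ^7/(1−ρ^8) = 0.187851
λ_eff = λ(1 − P_K) = 15.32·(1 − 0.187851) = 15.32·0.812149 = 12.4421 /hr

Final: 12.4421 /hr


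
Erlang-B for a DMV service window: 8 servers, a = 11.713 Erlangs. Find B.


B(c,a) = (a^c/c!) / Σ_{k=0}^{c} a^k/k!
a^8/8! = 8786.676209
Σ terms (k=0..8): 1.00000 + 11.71300 + 68.59718 + 267.82627 + 784.26229 + 1837.21283 + 3586.54565 + 6001.31560 + 8786.67621 = 21345.149045
B = 8786.676209/21345.149045 = 0.411647

Final: 0.411647


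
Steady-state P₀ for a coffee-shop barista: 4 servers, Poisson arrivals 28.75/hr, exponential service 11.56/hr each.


a = λ/μ = 28.75/11.56 = 2.4870; ρ = a/c = 0.6218
Σ_{k=0}^{3} a^k/k! (terms k=0..3) = 1.00000 + 2.48702 + 3.09264 + 2.56383 = 9.14350
Tail: a^4/(4!(1−ρ)) = 38.25781/(24·0.3782) = 4.21441
P₀ = 1/(9.14350 + 4.21441) = 1/13.35791 = 0.074862

Final: 0.074862


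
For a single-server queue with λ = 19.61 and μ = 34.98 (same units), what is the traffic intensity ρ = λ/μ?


ρ = λ/μ = 19.61/34.98 = 0.5606

Final: 0.5606


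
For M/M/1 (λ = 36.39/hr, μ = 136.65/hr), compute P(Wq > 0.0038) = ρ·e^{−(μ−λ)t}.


ρ = 36.39/136.65 = 0.2663
P(Wq > t) = ρ·e^{−(μ−λ)t} = 0.2663·e^{−0.3810}
= 0.2663·0.683186 = 0.181933

Final: 0.181933


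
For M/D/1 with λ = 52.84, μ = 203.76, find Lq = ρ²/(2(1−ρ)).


ρ = 52.84/203.76 = 0.2593
M/D/1: Lq = ρ²/(2(1−ρ)) = 0.06725/(2·0.7407) = 0.04540

Final: 0.04540


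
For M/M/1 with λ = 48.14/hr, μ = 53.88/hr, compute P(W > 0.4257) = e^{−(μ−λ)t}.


W ~ Exponential(μ−λ) for M/M/1.
μ − λ = 53.88 − 48.14 = 5.7400
P(W > t) = e^{−(μ−λ)t} = e^{−2.4435} = 0.086855

Final: 0.086855


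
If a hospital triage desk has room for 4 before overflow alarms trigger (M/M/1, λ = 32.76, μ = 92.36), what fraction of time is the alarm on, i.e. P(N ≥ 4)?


ρ = 32.76/92.36 = 0.3547
P(N ≥ n) = ρ^n = 0.3547^4 = 0.015829

Final: 0.015829


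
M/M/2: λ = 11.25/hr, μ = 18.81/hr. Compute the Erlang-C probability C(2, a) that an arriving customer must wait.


a = λ/μ = 0.5981; ρ = a/2 = 0.2990
P₀ = 0.539595 (from M/M/c formula)
C(c,a) = [a^c/(c!(1−ρ))]·P₀ = [0.35771/(2·0.7010)]·0.539595
= 0.25516·0.539595 = 0.137681

Final: 0.137681


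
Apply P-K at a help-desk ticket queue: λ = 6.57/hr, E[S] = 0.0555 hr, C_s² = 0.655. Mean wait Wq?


ρ = λ·E[S] = 6.57·0.0555 = 0.3646
E[S²] = E[S]²(1+C_s²) = 0.0555²·(1+0.655) = 0.005098
Wq = λ·E[S²]/(2(1−ρ)) = 6.57·0.005098/(2·0.6354) = 0.02636 hr

Final: 0.02636 hr


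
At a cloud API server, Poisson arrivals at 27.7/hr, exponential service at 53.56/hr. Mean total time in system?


W = 1/(μ−λ) = 1/(53.56 − 27.7) = 1/25.86 = 0.03867 hr

Final: 0.03867 hr


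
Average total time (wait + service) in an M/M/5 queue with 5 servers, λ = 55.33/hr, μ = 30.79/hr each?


a = 1.7970; ρ = 0.3594; P₀ = 0.165096
Lq = P₀·a^c·ρ/(c!(1−ρ)²) = 0.02258
Wq = Lq/λ = 0.02258/55.33 = 0.0004081 hr
W = Wq + 1/μ = 0.0004081 + 0.03248 = 0.03289 hr

Final: 0.03289 hr


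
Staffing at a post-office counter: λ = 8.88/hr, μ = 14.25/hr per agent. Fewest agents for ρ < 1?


Stability requires cμ > λ ⇔ c > λ/μ.
λ/μ = 8.88/14.25 = 0.6232
Minimum integer c = ⌊0.6232⌋ + 1 = 1
Check: 1·14.25 = 14.25 > 8.88, while 0·14.25 = 0.00 ≤ 8.88

Final: 1 servers


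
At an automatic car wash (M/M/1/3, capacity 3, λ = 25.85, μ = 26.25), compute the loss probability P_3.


ρ = λ/μ = 25.85/26.25 = 0.9848
P_K = (1−ρ)ρ^K/(1−ρ^(K+1)) = (0.01524·0.954979)/(1 − 0.940427)
= 0.014552/0.059573 = 0.244272

Final: 0.244272


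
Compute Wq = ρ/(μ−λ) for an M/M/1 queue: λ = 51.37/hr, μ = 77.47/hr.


ρ = 51.37/77.47 = 0.6631
Wq = ρ/(μ−λ) = 0.6631/(77.47 − 51.37) = 0.6631/26.10 = 0.02541 hr

Final: 0.02541 hr


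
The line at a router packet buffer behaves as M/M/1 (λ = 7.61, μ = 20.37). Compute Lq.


ρ = 7.61/20.37 = 0.3736
Lq = ρ²/(1−ρ) = 0.1396/0.6264 = 0.2228

Final: 0.2228


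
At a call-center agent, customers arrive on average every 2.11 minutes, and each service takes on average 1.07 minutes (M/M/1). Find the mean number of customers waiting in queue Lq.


λ = 60/2.11 = 28.4360 /hr
μ = 60/1.07 = 56.0748 /hr
ρ = λ/μ = 28.4360/56.0748 = 0.5071
Lq = ρ²/(1−ρ) = 0.2572/0.4929 = 0.5217

Final: 0.5217


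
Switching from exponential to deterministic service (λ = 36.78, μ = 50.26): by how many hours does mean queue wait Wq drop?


ρ = 36.78/50.26 = 0.7318
Wq(M/M/1) = ρ/(μ−λ) = 0.7318/13.48 = 0.05429 hr
Wq(M/D/1) = ρ/(2(μ−λ)) = 0.02714 hr
Savings = 0.05429 − 0.02714 = 0.02714 hr

Final: 0.02714 hr


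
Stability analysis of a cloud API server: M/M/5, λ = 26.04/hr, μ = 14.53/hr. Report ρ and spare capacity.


Total capacity cμ = 5·14.53 = 72.65/hr
ρ = λ/(cμ) = 26.04/72.65 = 0.3584
Stable ⇔ ρ < 1: YES
Spare capacity = cμ − λ = 72.65 − 26.04 = 46.61/hr

Final: ρ = 0.3584; stable; margin = 46.61/hr


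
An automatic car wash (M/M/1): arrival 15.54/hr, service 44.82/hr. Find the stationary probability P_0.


ρ = 15.54/44.82 = 0.3467
P_n = (1−ρ)·ρ^n = (1 − 0.3467)·0.3467^0 = 0.6533·1.000000 = 0.653280

Final: 0.653280


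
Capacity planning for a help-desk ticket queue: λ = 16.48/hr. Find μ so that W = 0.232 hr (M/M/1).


W = 1/(μ−λ) ⇒ μ − λ = 1/W = 1/0.232 = 4.3103
μ = λ + 1/W = 16.48 + 4.3103 = 20.7903 per hr

Final: 20.7903 /hr


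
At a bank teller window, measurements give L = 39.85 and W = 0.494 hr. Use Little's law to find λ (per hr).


λ = L/W = 39.85/0.494 = 80.6680 /hr

Final: 80.6680 /hr


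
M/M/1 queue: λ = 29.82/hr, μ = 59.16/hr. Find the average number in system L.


ρ = λ/μ = 29.82/59.16 = 0.5041
L = ρ/(1−ρ) = 0.5041/(1 − 0.5041) = 0.5041/0.4959 = 1.0164

Final: 1.0164


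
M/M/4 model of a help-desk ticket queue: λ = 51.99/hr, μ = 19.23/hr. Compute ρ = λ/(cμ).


ρ = λ/(cμ) = 51.99/(4·19.23) = 51.99/76.92 = 0.6759

Final: 0.6759


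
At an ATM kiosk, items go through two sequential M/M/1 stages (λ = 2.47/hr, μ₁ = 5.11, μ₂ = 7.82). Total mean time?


Each node sees arrival rate λ = 2.47/hr (tandem ⇒ throughput preserved).
W₁ = 1/(μ₁−λ) = 1/(5.11−2.47) = 0.37879 hr
W₂ = 1/(μ₂−λ) = 1/(7.82−2.47) = 0.18692 hr
W_total = W₁ + W₂ = 0.37879 + 0.18692 = 0.56570 hr

Final: 0.56570 hr


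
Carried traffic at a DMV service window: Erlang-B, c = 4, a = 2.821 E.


B(4,2.821) = 0.186086 (Erlang-B)
Carried load = a(1 − B) = 2.821·(1 − 0.186086) = 2.821·0.813914 = 2.2961 E

Final: 2.2961 Erlangs


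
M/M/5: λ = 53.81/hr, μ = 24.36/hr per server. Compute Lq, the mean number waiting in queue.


a = λ/μ = 2.2089; ρ = a/5 = 0.4418
P₀ = 0.108433
Lq = P₀·a^c·ρ / (c!·(1−ρ)²) = 0.108433·52.59307·0.4418/(120·0.31160)
= 0.06738

Final: 0.06738


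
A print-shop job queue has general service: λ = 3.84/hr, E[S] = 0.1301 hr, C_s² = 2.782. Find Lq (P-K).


ρ = λ·E[S] = 3.84·0.1301 = 0.4996
Lq = ρ²(1+C_s²)/(2(1−ρ)) = 0.2496·(1+2.782)/(2·0.5004)
= 0.2496·3.7820/1.0008 = 0.94314

Final: 0.94314


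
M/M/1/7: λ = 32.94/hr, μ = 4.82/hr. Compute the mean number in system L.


ρ = 32.94/4.82 = 6.8340
L = ρ[1 − (K+1)ρ^K + Kρ^(K+1)] / [(1−ρ)(1−ρ^(K+1))]
Numerator: 6.8340·(1 − 8·696203.009296 + 7·4757868.698382) = 189544809.212323
Denominator: (-5.8340)·(-4757867.698382) = 27757518.605501
L = 189544809.212323/27757518.605501 = 6.8286

Final: 6.8286


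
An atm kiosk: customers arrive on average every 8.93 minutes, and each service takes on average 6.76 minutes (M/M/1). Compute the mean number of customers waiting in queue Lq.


λ = 60/8.93 = 6.7189 /hr
μ = 60/6.76 = 8.8757 /hr
ρ = λ/μ = 6.7189/8.8757 = 0.7570
Lq = ρ²/(1−ρ) = 0.5730/0.2430 = 2.3582

Final: 2.3582


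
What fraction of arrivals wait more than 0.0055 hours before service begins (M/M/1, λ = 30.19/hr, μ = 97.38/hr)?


ρ = 30.19/97.38 = 0.3100
P(Wq > t) = ρ·e^{−(μ−λ)t} = 0.3100·e^{−0.3695}
= 0.3100·0.691049 = 0.214241

Final: 0.214241


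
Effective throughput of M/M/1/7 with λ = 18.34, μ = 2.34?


ρ = 7.8376; P_K = (1−ρ)ρ^7/(1−ρ^8) = 0.872410
λ_eff = λ(1 − P_K) = 18.34·(1 − 0.872410) = 18.34·0.127590 = 2.3400 /hr

Final: 2.3400 /hr


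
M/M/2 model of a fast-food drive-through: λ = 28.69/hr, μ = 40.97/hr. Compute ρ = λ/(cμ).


ρ = λ/(cμ) = 28.69/(2·40.97) = 28.69/81.94 = 0.3501

Final: 0.3501


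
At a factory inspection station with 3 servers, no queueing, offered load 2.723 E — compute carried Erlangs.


B(3,2.723) = 0.311711 (Erlang-B)
Carried load = a(1 − B) = 2.723·(1 − 0.311711) = 2.723·0.688289 = 1.8742 E

Final: 1.8742 Erlangs


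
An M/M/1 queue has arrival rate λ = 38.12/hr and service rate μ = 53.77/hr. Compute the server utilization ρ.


ρ = λ/μ = 38.12/53.77 = 0.7089

Final: 0.7089


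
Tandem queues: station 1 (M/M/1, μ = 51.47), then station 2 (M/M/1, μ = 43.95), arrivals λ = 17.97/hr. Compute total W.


Each node sees arrival rate λ = 17.97/hr (tandem ⇒ throughput preserved).
W₁ = 1/(μ₁−λ) = 1/(51.47−17.97) = 0.02985 hr
W₂ = 1/(μ₂−λ) = 1/(43.95−17.97) = 0.03849 hr
W_total = W₁ + W₂ = 0.02985 + 0.03849 = 0.06834 hr

Final: 0.06834 hr


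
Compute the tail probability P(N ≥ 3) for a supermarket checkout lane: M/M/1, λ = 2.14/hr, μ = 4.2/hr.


ρ = 2.14/4.2 = 0.5095
P(N ≥ n) = ρ^n = 0.5095^3 = 0.132280

Final: 0.132280


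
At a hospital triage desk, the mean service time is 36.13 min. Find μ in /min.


μ = 1/(service time) in consistent units.
1 minute = 1 min, so μ = 1/36.13 = 0.02768 per minute

Final: 0.02768 /min


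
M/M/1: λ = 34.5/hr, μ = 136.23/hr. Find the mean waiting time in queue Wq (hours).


ρ = 34.5/136.23 = 0.2532
Wq = ρ/(μ−λ) = 0.2532/(136.23 − 34.5) = 0.2532/101.73 = 0.002489 hr

Final: 0.002489 hr


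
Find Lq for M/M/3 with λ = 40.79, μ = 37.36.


a = λ/μ = 1.0918; ρ = a/3 = 0.3639
P₀ = 0.330157
Lq = P₀·a^c·ρ / (c!·(1−ρ)²) = 0.330157·1.30149·0.3639/(6·0.40458)
= 0.06442

Final: 0.06442


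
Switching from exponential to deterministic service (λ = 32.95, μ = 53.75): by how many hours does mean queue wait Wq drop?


ρ = 32.95/53.75 = 0.6130
Wq(M/M/1) = ρ/(μ−λ) = 0.6130/20.80 = 0.02947 hr
Wq(M/D/1) = ρ/(2(μ−λ)) = 0.01474 hr
Savings = 0.02947 − 0.01474 = 0.01474 hr

Final: 0.01474 hr


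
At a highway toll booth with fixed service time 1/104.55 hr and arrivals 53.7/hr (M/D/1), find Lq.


ρ = 53.7/104.55 = 0.5136
M/D/1: Lq = ρ²/(2(1−ρ)) = 0.2638/(2·0.4864) = 0.27121

Final: 0.27121


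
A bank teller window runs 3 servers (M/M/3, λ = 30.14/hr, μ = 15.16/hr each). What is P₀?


a = λ/μ = 30.14/15.16 = 1.9881; ρ = a/c = 0.6627
Σ_{k=0}^{2} a^k/k! (terms k=0..2) = 1.00000 + 1.98813 + 1.97632 = 4.96445
Tail: a^3/(3!(1−ρ)) = 7.85836/(6·0.3373) = 3.88308
P₀ = 1/(4.96445 + 3.88308) = 1/8.84753 = 0.113026

Final: 0.113026


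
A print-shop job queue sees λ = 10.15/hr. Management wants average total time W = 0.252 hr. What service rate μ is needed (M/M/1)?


W = 1/(μ−λ) ⇒ μ − λ = 1/W = 1/0.252 = 3.9683
μ = λ + 1/W = 10.15 + 3.9683 = 14.1183 per hr

Final: 14.1183 /hr


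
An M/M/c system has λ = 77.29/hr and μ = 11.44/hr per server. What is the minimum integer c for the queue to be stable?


Stability requires cμ > λ ⇔ c > λ/μ.
λ/μ = 77.29/11.44 = 6.7561
Minimum integer c = ⌊6.7561⌋ + 1 = 7
Check: 7·11.44 = 80.08 > 77.29, while 6·11.44 = 68.64 ≤ 77.29

Final: 7 servers


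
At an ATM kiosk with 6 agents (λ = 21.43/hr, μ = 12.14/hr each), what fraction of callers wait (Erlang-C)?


a = λ/μ = 1.7652; ρ = a/6 = 0.2942
P₀ = 0.171028 (from M/M/c formula)
C(c,a) = [a^c/(c!(1−ρ))]·P₀ = [30.25665/(720·0.7058)]·0.171028
= 0.05954·0.171028 = 0.010183

Final: 0.010183


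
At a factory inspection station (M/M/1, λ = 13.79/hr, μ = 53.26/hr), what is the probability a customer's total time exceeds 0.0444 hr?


W ~ Exponential(μ−λ) for M/M/1.
μ − λ = 53.26 − 13.79 = 39.4700
P(W > t) = e^{−(μ−λ)t} = e^{−1.7525} = 0.173346

Final: 0.173346


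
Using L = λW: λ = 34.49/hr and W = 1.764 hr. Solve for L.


L = λW = 34.49·1.764 = 60.8404

Final: 60.8404


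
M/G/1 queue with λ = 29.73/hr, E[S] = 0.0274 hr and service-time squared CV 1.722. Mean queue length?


ρ = λ·E[S] = 29.73·0.0274 = 0.8146
Lq = ρ²(1+C_s²)/(2(1−ρ)) = 0.6636·(1+1.722)/(2·0.1854)
= 0.6636·2.7220/0.3708 = 4.87129

Final: 4.87129


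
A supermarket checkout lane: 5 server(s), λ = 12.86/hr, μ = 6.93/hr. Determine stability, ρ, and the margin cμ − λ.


Total capacity cμ = 5·6.93 = 34.65/hr
ρ = λ/(cμ) = 12.86/34.65 = 0.3711
Stable ⇔ ρ < 1: YES
Spare capacity = cμ − λ = 34.65 − 12.86 = 21.79/hr

Final: ρ = 0.3711; stable; margin = 21.79/hr


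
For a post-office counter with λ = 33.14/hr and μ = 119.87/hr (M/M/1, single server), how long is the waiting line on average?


ρ = 33.14/119.87 = 0.2765
Lq = ρ²/(1−ρ) = 0.07643/0.7235 = 0.1056

Final: 0.1056


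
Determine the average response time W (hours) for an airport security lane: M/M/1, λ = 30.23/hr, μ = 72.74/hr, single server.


W = 1/(μ−λ) = 1/(72.74 − 30.23) = 1/42.51 = 0.02352 hr

Final: 0.02352 hr


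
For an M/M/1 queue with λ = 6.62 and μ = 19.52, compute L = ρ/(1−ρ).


ρ = λ/μ = 6.62/19.52 = 0.3391
L = ρ/(1−ρ) = 0.3391/(1 − 0.3391) = 0.3391/0.6609 = 0.5132

Final: 0.5132


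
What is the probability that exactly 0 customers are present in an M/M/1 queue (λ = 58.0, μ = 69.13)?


ρ = 58.0/69.13 = 0.8390
P_n = (1−ρ)·ρ^n = (1 − 0.8390)·0.8390^0 = 0.1610·1.000000 = 0.161001

Final: 0.161001


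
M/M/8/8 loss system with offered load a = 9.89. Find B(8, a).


B(c,a) = (a^c/c!) / Σ_{k=0}^{c} a^k/k!
a^8/8! = 2270.125198
Σ terms (k=0..8): 1.00000 + 9.89000 + 48.90605 + 161.22694 + 398.63362 + 788.49730 + 1299.70639 + 1836.29945 + 2270.12520 = 6814.284956
B = 2270.125198/6814.284956 = 0.333142

Final: 0.333142


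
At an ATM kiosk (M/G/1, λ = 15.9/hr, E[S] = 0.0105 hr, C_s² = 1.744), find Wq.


ρ = λ·E[S] = 15.9·0.0105 = 0.1670
E[S²] = E[S]²(1+C_s²) = 0.0105²·(1+1.744) = 0.0003025
Wq = λ·E[S²]/(2(1−ρ)) = 15.9·0.0003025/(2·0.8330) = 0.002887 hr

Final: 0.002887 hr


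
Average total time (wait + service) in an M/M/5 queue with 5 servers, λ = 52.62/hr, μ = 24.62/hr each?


a = 2.1373; ρ = 0.4275; P₀ = 0.116727
Lq = P₀·a^c·ρ/(c!(1−ρ)²) = 0.05657
Wq = Lq/λ = 0.05657/52.62 = 0.001075 hr
W = Wq + 1/μ = 0.001075 + 0.04062 = 0.04169 hr

Final: 0.04169 hr


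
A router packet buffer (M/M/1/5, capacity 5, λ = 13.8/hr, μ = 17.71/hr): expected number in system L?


ρ = 13.8/17.71 = 0.7792
L = ρ[1 − (K+1)ρ^K + Kρ^(K+1)] / [(1−ρ)(1−ρ^(K+1))]
Numerator: 0.7792·(1 − 6·0.287278 + 5·0.223853) = 0.308257
Denominator: (0.2208)·(0.776147) = 0.171357
L = 0.308257/0.171357 = 1.7989

Final: 1.7989


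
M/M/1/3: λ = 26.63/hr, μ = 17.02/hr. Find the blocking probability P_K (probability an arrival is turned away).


ρ = λ/μ = 26.63/17.02 = 1.5646
P_K = (1−ρ)ρ^K/(1−ρ^(K+1)) = (-0.5646·3.830318)/(1 − 5.993030)
= -2.162712/-4.993030 = 0.433146

Final: 0.433146


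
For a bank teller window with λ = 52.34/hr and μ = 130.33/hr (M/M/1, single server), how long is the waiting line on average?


ρ = 52.34/130.33 = 0.4016
Lq = ρ²/(1−ρ) = 0.1613/0.5984 = 0.2695

Final: 0.2695


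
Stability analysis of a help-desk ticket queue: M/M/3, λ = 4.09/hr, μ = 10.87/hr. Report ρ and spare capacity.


Total capacity cμ = 3·10.87 = 32.61/hr
ρ = λ/(cμ) = 4.09/32.61 = 0.1254
Stable ⇔ ρ < 1: YES
Spare capacity = cμ − λ = 32.61 − 4.09 = 28.52/hr

Final: ρ = 0.1254; stable; margin = 28.52/hr


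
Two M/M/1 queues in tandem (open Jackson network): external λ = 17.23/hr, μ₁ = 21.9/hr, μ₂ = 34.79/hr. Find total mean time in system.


Each node sees arrival rate λ = 17.23/hr (tandem ⇒ throughput preserved).
W₁ = 1/(μ₁−λ) = 1/(21.9−17.23) = 0.21413 hr
W₂ = 1/(μ₂−λ) = 1/(34.79−17.23) = 0.05695 hr
W_total = W₁ + W₂ = 0.21413 + 0.05695 = 0.27108 hr

Final: 0.27108 hr


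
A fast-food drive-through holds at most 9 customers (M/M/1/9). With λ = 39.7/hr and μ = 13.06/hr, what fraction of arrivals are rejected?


ρ = λ/μ = 39.7/13.06 = 3.0398
P_K = (1−ρ)ρ^K/(1−ρ^(K+1)) = (-2.0398·22162.868437)/(1 − 67371.047241)
= -45208.178803/-67370.047241 = 0.671043

Final: 0.671043


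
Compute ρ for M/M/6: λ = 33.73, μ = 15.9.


ρ = λ/(cμ) = 33.73/(6·15.9) = 33.73/95.40 = 0.3536

Final: 0.3536


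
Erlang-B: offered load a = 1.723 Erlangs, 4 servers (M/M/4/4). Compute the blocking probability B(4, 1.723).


B(c,a) = (a^c/c!) / Σ_{k=0}^{c} a^k/k!
a^4/4! = 0.367223
Σ terms (k=0..4): 1.00000 + 1.72300 + 1.48436 + 0.85252 + 0.36722 = 5.427108
B = 0.367223/5.427108 = 0.067665

Final: 0.067665


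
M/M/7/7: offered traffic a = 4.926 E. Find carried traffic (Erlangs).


B(7,4.926) = 0.115895 (Erlang-B)
Carried load = a(1 − B) = 4.926·(1 − 0.115895) = 4.926·0.884105 = 4.3551 E

Final: 4.3551 Erlangs


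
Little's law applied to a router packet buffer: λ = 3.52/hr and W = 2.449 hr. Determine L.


L = λW = 3.52·2.449 = 8.6205

Final: 8.6205


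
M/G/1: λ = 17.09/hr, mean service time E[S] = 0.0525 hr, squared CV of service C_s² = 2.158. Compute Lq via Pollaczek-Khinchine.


ρ = λ·E[S] = 17.09·0.0525 = 0.8972
Lq = ρ²(1+C_s²)/(2(1−ρ)) = 0.8050·(1+2.158)/(2·0.1028)
= 0.8050·3.1580/0.2056 = 12.36794

Final: 12.36794


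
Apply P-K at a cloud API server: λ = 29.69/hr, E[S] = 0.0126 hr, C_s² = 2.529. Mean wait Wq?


ρ = λ·E[S] = 29.69·0.0126 = 0.3741
E[S²] = E[S]²(1+C_s²) = 0.0126²·(1+2.529) = 0.0005603
Wq = λ·E[S²]/(2(1−ρ)) = 29.69·0.0005603/(2·0.6259) = 0.01329 hr

Final: 0.01329 hr


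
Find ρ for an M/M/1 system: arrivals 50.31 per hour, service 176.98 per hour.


ρ = λ/μ = 50.31/176.98 = 0.2843

Final: 0.2843


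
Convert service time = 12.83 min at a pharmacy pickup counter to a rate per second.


μ = 1/(service time) in consistent units.
1 second = 0.0166667 min, so μ = 0.0166667/12.83 = 0.001299 per second

Final: 0.001299 /sec


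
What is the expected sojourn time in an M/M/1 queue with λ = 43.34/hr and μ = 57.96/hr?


W = 1/(μ−λ) = 1/(57.96 − 43.34) = 1/14.62 = 0.06840 hr

Final: 0.06840 hr


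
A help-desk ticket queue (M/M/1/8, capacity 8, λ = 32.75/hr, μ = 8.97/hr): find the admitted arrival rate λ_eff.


ρ = 3.6511; P_K = (1−ρ)ρ^8/(1−ρ^9) = 0.726113
λ_eff = λ(1 − P_K) = 32.75·(1 − 0.726113) = 32.75·0.273887 = 8.9698 /hr

Final: 8.9698 /hr


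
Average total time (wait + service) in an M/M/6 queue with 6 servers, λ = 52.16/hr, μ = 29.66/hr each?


a = 1.7586; ρ = 0.2931; P₀ = 0.172170
Lq = P₀·a^c·ρ/(c!(1−ρ)²) = 0.004149
Wq = Lq/λ = 0.004149/52.16 = 0.00007954 hr
W = Wq + 1/μ = 0.00007954 + 0.03372 = 0.03379 hr

Final: 0.03379 hr


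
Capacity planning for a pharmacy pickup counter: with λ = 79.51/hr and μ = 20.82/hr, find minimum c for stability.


Stability requires cμ > λ ⇔ c > λ/μ.
λ/μ = 79.51/20.82 = 3.8189
Minimum integer c = ⌊3.8189⌋ + 1 = 4
Check: 4·20.82 = 83.28 > 79.51, while 3·20.82 = 62.46 ≤ 79.51

Final: 4 servers


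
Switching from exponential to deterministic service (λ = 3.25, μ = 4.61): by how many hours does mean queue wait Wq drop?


ρ = 3.25/4.61 = 0.7050
Wq(M/M/1) = ρ/(μ−λ) = 0.7050/1.36 = 0.51837 hr
Wq(M/D/1) = ρ/(2(μ−λ)) = 0.25919 hr
Savings = 0.51837 − 0.25919 = 0.25919 hr

Final: 0.25919 hr


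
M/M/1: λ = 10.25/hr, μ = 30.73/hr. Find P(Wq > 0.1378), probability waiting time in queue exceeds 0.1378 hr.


ρ = 10.25/30.73 = 0.3336
P(Wq > t) = ρ·e^{−(μ−λ)t} = 0.3336·e^{−2.8221}
= 0.3336·0.059478 = 0.019839

Final: 0.019839


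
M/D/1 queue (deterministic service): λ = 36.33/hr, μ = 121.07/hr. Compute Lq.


ρ = 36.33/121.07 = 0.3001
M/D/1: Lq = ρ²/(2(1−ρ)) = 0.09004/(2·0.6999) = 0.06432

Final: 0.06432


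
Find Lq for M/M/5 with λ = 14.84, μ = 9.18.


a = λ/μ = 1.6166; ρ = a/5 = 0.3233
P₀ = 0.198107
Lq = P₀·a^c·ρ / (c!·(1−ρ)²) = 0.198107·11.03967·0.3233/(120·0.45791)
= 0.01287

Final: 0.01287


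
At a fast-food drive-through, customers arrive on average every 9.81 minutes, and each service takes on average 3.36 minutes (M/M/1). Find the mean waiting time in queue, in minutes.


λ = 60/9.81 = 6.1162 /hr
μ = 60/3.36 = 17.8571 /hr
ρ = λ/μ = 6.1162/17.8571 = 0.3425
Wq = ρ/(μ−λ) = 0.3425/(17.8571−6.1162) = 0.02917 hr
In minutes: 0.02917·60 = 1.750 min

Final: 1.750 min


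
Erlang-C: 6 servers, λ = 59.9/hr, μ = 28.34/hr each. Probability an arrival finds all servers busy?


a = λ/μ = 2.1136; ρ = a/6 = 0.3523
P₀ = 0.120550 (from M/M/c formula)
C(c,a) = [a^c/(c!(1−ρ))]·P₀ = [89.15832/(720·0.6477)]·0.120550
= 0.19118·0.120550 = 0.023046

Final: 0.023046


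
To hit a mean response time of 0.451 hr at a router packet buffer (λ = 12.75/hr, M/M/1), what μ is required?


W = 1/(μ−λ) ⇒ μ − λ = 1/W = 1/0.451 = 2.2173
μ = λ + 1/W = 12.75 + 2.2173 = 14.9673 per hr

Final: 14.9673 /hr


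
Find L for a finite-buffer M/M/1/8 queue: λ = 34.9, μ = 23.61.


ρ = 34.9/23.61 = 1.4782
L = ρ[1 − (K+1)ρ^K + Kρ^(K+1)] / [(1−ρ)(1−ρ^(K+1))]
Numerator: 1.4782·(1 − 9·22.794786 + 8·33.694961) = 96.683221
Denominator: (-0.4782)·(-32.694961) = 15.634312
L = 96.683221/15.634312 = 6.1840

Final: 6.1840


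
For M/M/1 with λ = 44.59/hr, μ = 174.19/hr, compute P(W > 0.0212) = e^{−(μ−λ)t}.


W ~ Exponential(μ−λ) for M/M/1.
μ − λ = 174.19 − 44.59 = 129.6000
P(W > t) = e^{−(μ−λ)t} = e^{−2.7475} = 0.064087

Final: 0.064087


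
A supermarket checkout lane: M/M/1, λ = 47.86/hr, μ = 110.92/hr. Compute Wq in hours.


ρ = 47.86/110.92 = 0.4315
Wq = ρ/(μ−λ) = 0.4315/(110.92 − 47.86) = 0.4315/63.06 = 0.006842 hr

Final: 0.006842 hr


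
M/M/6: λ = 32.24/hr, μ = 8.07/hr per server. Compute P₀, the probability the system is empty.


a = λ/μ = 32.24/8.07 = 3.9950; ρ = a/c = 0.6658
Σ_{k=0}^{5} a^k/k! (terms k=0..5) = 1.00000 + 3.99504 + 7.98019 + 10.62706 + 10.61389 + 8.48059 = 42.69678
Tail: a^6/(6!(1−ρ)) = 4065.64065/(720·0.3342) = 16.89829
P₀ = 1/(42.69678 + 16.89829) = 1/59.59507 = 0.016780

Final: 0.016780


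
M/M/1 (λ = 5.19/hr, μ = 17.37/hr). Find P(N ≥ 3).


ρ = 5.19/17.37 = 0.2988
P(N ≥ n) = ρ^n = 0.2988^3 = 0.026675

Final: 0.026675


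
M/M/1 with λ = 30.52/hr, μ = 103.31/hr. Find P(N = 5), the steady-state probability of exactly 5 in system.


ρ = 30.52/103.31 = 0.2954
P_n = (1−ρ)·ρ^n = (1 − 0.2954)·0.2954^5 = 0.7046·0.002250 = 0.001585

Final: 0.001585


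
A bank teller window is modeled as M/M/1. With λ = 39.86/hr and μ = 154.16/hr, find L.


ρ = λ/μ = 39.86/154.16 = 0.2586
L = ρ/(1−ρ) = 0.2586/(1 − 0.2586) = 0.2586/0.7414 = 0.3487

Final: 0.3487


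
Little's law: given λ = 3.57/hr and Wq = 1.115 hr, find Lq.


Lq = λWq = 3.57·1.115 = 3.9805

Final: 3.9805


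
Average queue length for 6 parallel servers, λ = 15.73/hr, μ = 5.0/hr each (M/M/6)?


a = λ/μ = 3.1460; ρ = a/6 = 0.5243
P₀ = 0.042079
Lq = P₀·a^c·ρ / (c!·(1−ρ)²) = 0.042079·969.51004·0.5243/(720·0.22626)
= 0.13131

Final: 0.13131


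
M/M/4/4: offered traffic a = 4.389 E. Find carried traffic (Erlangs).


B(4,4.389) = 0.346878 (Erlang-B)
Carried load = a(1 − B) = 4.389·(1 − 0.346878) = 4.389·0.653122 = 2.8666 E

Final: 2.8666 Erlangs
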